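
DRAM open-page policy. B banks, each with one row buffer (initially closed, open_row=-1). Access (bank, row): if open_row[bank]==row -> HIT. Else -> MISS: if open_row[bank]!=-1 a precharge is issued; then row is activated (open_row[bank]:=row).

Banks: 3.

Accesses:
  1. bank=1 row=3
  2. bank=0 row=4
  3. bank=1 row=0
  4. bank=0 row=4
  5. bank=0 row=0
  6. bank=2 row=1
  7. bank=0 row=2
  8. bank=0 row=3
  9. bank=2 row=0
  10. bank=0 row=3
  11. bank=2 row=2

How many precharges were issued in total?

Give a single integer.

Acc 1: bank1 row3 -> MISS (open row3); precharges=0
Acc 2: bank0 row4 -> MISS (open row4); precharges=0
Acc 3: bank1 row0 -> MISS (open row0); precharges=1
Acc 4: bank0 row4 -> HIT
Acc 5: bank0 row0 -> MISS (open row0); precharges=2
Acc 6: bank2 row1 -> MISS (open row1); precharges=2
Acc 7: bank0 row2 -> MISS (open row2); precharges=3
Acc 8: bank0 row3 -> MISS (open row3); precharges=4
Acc 9: bank2 row0 -> MISS (open row0); precharges=5
Acc 10: bank0 row3 -> HIT
Acc 11: bank2 row2 -> MISS (open row2); precharges=6

Answer: 6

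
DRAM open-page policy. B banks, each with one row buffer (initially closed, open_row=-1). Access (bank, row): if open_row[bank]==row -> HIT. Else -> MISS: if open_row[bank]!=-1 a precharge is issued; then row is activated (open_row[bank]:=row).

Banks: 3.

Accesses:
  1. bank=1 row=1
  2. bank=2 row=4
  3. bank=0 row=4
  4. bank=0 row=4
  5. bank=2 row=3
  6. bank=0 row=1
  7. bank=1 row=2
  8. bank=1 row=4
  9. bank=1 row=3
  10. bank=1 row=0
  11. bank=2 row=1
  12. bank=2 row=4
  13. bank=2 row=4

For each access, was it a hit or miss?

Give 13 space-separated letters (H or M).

Acc 1: bank1 row1 -> MISS (open row1); precharges=0
Acc 2: bank2 row4 -> MISS (open row4); precharges=0
Acc 3: bank0 row4 -> MISS (open row4); precharges=0
Acc 4: bank0 row4 -> HIT
Acc 5: bank2 row3 -> MISS (open row3); precharges=1
Acc 6: bank0 row1 -> MISS (open row1); precharges=2
Acc 7: bank1 row2 -> MISS (open row2); precharges=3
Acc 8: bank1 row4 -> MISS (open row4); precharges=4
Acc 9: bank1 row3 -> MISS (open row3); precharges=5
Acc 10: bank1 row0 -> MISS (open row0); precharges=6
Acc 11: bank2 row1 -> MISS (open row1); precharges=7
Acc 12: bank2 row4 -> MISS (open row4); precharges=8
Acc 13: bank2 row4 -> HIT

Answer: M M M H M M M M M M M M H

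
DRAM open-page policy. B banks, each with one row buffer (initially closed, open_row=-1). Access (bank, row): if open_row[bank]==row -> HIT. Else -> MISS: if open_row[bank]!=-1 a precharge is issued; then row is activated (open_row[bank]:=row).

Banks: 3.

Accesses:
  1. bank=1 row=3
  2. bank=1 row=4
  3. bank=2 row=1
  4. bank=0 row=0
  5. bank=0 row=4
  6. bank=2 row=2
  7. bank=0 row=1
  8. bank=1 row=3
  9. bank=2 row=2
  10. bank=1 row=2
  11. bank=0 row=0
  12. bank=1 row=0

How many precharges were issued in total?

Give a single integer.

Acc 1: bank1 row3 -> MISS (open row3); precharges=0
Acc 2: bank1 row4 -> MISS (open row4); precharges=1
Acc 3: bank2 row1 -> MISS (open row1); precharges=1
Acc 4: bank0 row0 -> MISS (open row0); precharges=1
Acc 5: bank0 row4 -> MISS (open row4); precharges=2
Acc 6: bank2 row2 -> MISS (open row2); precharges=3
Acc 7: bank0 row1 -> MISS (open row1); precharges=4
Acc 8: bank1 row3 -> MISS (open row3); precharges=5
Acc 9: bank2 row2 -> HIT
Acc 10: bank1 row2 -> MISS (open row2); precharges=6
Acc 11: bank0 row0 -> MISS (open row0); precharges=7
Acc 12: bank1 row0 -> MISS (open row0); precharges=8

Answer: 8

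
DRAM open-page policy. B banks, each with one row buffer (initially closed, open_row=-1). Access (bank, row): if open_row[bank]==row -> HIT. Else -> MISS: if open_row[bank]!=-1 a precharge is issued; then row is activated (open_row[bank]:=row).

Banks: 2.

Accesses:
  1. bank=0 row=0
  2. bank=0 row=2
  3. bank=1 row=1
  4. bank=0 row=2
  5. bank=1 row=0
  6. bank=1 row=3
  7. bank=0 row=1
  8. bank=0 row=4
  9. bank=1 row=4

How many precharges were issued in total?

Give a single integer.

Answer: 6

Derivation:
Acc 1: bank0 row0 -> MISS (open row0); precharges=0
Acc 2: bank0 row2 -> MISS (open row2); precharges=1
Acc 3: bank1 row1 -> MISS (open row1); precharges=1
Acc 4: bank0 row2 -> HIT
Acc 5: bank1 row0 -> MISS (open row0); precharges=2
Acc 6: bank1 row3 -> MISS (open row3); precharges=3
Acc 7: bank0 row1 -> MISS (open row1); precharges=4
Acc 8: bank0 row4 -> MISS (open row4); precharges=5
Acc 9: bank1 row4 -> MISS (open row4); precharges=6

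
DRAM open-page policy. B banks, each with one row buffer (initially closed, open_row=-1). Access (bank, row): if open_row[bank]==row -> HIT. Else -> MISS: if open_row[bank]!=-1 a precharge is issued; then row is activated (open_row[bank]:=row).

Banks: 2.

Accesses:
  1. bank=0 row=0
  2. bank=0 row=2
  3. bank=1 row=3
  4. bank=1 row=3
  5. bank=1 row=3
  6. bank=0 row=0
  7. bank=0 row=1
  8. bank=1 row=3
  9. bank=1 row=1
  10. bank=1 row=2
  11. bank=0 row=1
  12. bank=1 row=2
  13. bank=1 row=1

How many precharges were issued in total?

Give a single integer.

Acc 1: bank0 row0 -> MISS (open row0); precharges=0
Acc 2: bank0 row2 -> MISS (open row2); precharges=1
Acc 3: bank1 row3 -> MISS (open row3); precharges=1
Acc 4: bank1 row3 -> HIT
Acc 5: bank1 row3 -> HIT
Acc 6: bank0 row0 -> MISS (open row0); precharges=2
Acc 7: bank0 row1 -> MISS (open row1); precharges=3
Acc 8: bank1 row3 -> HIT
Acc 9: bank1 row1 -> MISS (open row1); precharges=4
Acc 10: bank1 row2 -> MISS (open row2); precharges=5
Acc 11: bank0 row1 -> HIT
Acc 12: bank1 row2 -> HIT
Acc 13: bank1 row1 -> MISS (open row1); precharges=6

Answer: 6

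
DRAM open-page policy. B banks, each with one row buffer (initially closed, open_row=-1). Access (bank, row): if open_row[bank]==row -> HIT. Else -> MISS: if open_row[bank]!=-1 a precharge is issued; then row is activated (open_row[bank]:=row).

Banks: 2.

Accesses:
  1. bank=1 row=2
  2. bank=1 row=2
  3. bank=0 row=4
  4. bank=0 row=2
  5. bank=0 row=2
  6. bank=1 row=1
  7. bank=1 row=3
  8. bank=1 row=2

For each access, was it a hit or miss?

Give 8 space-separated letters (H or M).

Acc 1: bank1 row2 -> MISS (open row2); precharges=0
Acc 2: bank1 row2 -> HIT
Acc 3: bank0 row4 -> MISS (open row4); precharges=0
Acc 4: bank0 row2 -> MISS (open row2); precharges=1
Acc 5: bank0 row2 -> HIT
Acc 6: bank1 row1 -> MISS (open row1); precharges=2
Acc 7: bank1 row3 -> MISS (open row3); precharges=3
Acc 8: bank1 row2 -> MISS (open row2); precharges=4

Answer: M H M M H M M M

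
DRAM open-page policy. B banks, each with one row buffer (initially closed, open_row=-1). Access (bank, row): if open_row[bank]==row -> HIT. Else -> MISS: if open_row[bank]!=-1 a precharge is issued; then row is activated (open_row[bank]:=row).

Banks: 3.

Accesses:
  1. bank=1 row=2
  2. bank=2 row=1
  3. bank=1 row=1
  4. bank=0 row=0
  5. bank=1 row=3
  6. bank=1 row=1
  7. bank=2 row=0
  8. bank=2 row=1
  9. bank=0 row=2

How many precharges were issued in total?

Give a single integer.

Answer: 6

Derivation:
Acc 1: bank1 row2 -> MISS (open row2); precharges=0
Acc 2: bank2 row1 -> MISS (open row1); precharges=0
Acc 3: bank1 row1 -> MISS (open row1); precharges=1
Acc 4: bank0 row0 -> MISS (open row0); precharges=1
Acc 5: bank1 row3 -> MISS (open row3); precharges=2
Acc 6: bank1 row1 -> MISS (open row1); precharges=3
Acc 7: bank2 row0 -> MISS (open row0); precharges=4
Acc 8: bank2 row1 -> MISS (open row1); precharges=5
Acc 9: bank0 row2 -> MISS (open row2); precharges=6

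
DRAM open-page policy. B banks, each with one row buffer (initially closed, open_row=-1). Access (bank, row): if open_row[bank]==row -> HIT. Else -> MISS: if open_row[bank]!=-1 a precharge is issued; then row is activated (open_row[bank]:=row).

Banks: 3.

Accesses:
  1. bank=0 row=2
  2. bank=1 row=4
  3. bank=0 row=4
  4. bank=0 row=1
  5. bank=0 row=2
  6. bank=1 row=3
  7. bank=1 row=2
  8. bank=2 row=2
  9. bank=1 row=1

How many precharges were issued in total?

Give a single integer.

Answer: 6

Derivation:
Acc 1: bank0 row2 -> MISS (open row2); precharges=0
Acc 2: bank1 row4 -> MISS (open row4); precharges=0
Acc 3: bank0 row4 -> MISS (open row4); precharges=1
Acc 4: bank0 row1 -> MISS (open row1); precharges=2
Acc 5: bank0 row2 -> MISS (open row2); precharges=3
Acc 6: bank1 row3 -> MISS (open row3); precharges=4
Acc 7: bank1 row2 -> MISS (open row2); precharges=5
Acc 8: bank2 row2 -> MISS (open row2); precharges=5
Acc 9: bank1 row1 -> MISS (open row1); precharges=6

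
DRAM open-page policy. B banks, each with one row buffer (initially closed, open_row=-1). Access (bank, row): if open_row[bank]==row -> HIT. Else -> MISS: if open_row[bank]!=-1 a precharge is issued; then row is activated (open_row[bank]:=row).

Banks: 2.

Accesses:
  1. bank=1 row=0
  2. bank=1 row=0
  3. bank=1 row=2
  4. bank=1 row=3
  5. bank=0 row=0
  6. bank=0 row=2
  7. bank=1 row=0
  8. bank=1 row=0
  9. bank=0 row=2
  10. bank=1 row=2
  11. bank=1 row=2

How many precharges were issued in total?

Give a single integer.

Acc 1: bank1 row0 -> MISS (open row0); precharges=0
Acc 2: bank1 row0 -> HIT
Acc 3: bank1 row2 -> MISS (open row2); precharges=1
Acc 4: bank1 row3 -> MISS (open row3); precharges=2
Acc 5: bank0 row0 -> MISS (open row0); precharges=2
Acc 6: bank0 row2 -> MISS (open row2); precharges=3
Acc 7: bank1 row0 -> MISS (open row0); precharges=4
Acc 8: bank1 row0 -> HIT
Acc 9: bank0 row2 -> HIT
Acc 10: bank1 row2 -> MISS (open row2); precharges=5
Acc 11: bank1 row2 -> HIT

Answer: 5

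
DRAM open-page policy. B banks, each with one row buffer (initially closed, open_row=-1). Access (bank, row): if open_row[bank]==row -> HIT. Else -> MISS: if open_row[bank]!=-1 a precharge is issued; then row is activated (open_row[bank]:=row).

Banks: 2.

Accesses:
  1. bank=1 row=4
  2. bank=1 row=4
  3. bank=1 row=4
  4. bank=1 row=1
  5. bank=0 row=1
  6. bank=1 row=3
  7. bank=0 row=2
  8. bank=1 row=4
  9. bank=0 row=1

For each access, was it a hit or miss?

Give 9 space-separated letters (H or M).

Answer: M H H M M M M M M

Derivation:
Acc 1: bank1 row4 -> MISS (open row4); precharges=0
Acc 2: bank1 row4 -> HIT
Acc 3: bank1 row4 -> HIT
Acc 4: bank1 row1 -> MISS (open row1); precharges=1
Acc 5: bank0 row1 -> MISS (open row1); precharges=1
Acc 6: bank1 row3 -> MISS (open row3); precharges=2
Acc 7: bank0 row2 -> MISS (open row2); precharges=3
Acc 8: bank1 row4 -> MISS (open row4); precharges=4
Acc 9: bank0 row1 -> MISS (open row1); precharges=5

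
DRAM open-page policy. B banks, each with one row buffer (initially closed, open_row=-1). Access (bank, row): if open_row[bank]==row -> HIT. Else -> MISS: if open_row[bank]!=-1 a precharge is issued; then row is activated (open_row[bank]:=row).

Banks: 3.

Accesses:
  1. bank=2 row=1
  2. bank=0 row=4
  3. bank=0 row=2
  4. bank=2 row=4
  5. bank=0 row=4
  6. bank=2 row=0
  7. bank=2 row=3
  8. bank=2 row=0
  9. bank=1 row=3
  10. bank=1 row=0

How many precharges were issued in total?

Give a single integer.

Acc 1: bank2 row1 -> MISS (open row1); precharges=0
Acc 2: bank0 row4 -> MISS (open row4); precharges=0
Acc 3: bank0 row2 -> MISS (open row2); precharges=1
Acc 4: bank2 row4 -> MISS (open row4); precharges=2
Acc 5: bank0 row4 -> MISS (open row4); precharges=3
Acc 6: bank2 row0 -> MISS (open row0); precharges=4
Acc 7: bank2 row3 -> MISS (open row3); precharges=5
Acc 8: bank2 row0 -> MISS (open row0); precharges=6
Acc 9: bank1 row3 -> MISS (open row3); precharges=6
Acc 10: bank1 row0 -> MISS (open row0); precharges=7

Answer: 7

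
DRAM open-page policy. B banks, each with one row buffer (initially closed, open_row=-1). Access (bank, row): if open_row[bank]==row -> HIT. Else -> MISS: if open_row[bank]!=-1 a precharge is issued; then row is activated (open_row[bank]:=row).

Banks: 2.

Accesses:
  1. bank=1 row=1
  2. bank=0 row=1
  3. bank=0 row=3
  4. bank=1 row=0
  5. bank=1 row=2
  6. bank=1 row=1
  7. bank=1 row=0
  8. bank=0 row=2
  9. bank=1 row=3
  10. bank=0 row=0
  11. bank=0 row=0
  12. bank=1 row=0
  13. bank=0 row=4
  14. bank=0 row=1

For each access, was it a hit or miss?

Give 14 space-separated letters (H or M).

Answer: M M M M M M M M M M H M M M

Derivation:
Acc 1: bank1 row1 -> MISS (open row1); precharges=0
Acc 2: bank0 row1 -> MISS (open row1); precharges=0
Acc 3: bank0 row3 -> MISS (open row3); precharges=1
Acc 4: bank1 row0 -> MISS (open row0); precharges=2
Acc 5: bank1 row2 -> MISS (open row2); precharges=3
Acc 6: bank1 row1 -> MISS (open row1); precharges=4
Acc 7: bank1 row0 -> MISS (open row0); precharges=5
Acc 8: bank0 row2 -> MISS (open row2); precharges=6
Acc 9: bank1 row3 -> MISS (open row3); precharges=7
Acc 10: bank0 row0 -> MISS (open row0); precharges=8
Acc 11: bank0 row0 -> HIT
Acc 12: bank1 row0 -> MISS (open row0); precharges=9
Acc 13: bank0 row4 -> MISS (open row4); precharges=10
Acc 14: bank0 row1 -> MISS (open row1); precharges=11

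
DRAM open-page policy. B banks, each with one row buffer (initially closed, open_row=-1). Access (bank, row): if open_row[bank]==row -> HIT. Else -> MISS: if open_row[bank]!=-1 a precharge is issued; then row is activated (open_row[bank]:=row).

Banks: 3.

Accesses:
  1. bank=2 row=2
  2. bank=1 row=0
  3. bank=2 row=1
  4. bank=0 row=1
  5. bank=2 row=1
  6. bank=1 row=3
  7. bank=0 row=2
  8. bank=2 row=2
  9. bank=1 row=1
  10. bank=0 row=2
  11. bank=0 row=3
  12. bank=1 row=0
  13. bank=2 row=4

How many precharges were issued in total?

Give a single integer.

Answer: 8

Derivation:
Acc 1: bank2 row2 -> MISS (open row2); precharges=0
Acc 2: bank1 row0 -> MISS (open row0); precharges=0
Acc 3: bank2 row1 -> MISS (open row1); precharges=1
Acc 4: bank0 row1 -> MISS (open row1); precharges=1
Acc 5: bank2 row1 -> HIT
Acc 6: bank1 row3 -> MISS (open row3); precharges=2
Acc 7: bank0 row2 -> MISS (open row2); precharges=3
Acc 8: bank2 row2 -> MISS (open row2); precharges=4
Acc 9: bank1 row1 -> MISS (open row1); precharges=5
Acc 10: bank0 row2 -> HIT
Acc 11: bank0 row3 -> MISS (open row3); precharges=6
Acc 12: bank1 row0 -> MISS (open row0); precharges=7
Acc 13: bank2 row4 -> MISS (open row4); precharges=8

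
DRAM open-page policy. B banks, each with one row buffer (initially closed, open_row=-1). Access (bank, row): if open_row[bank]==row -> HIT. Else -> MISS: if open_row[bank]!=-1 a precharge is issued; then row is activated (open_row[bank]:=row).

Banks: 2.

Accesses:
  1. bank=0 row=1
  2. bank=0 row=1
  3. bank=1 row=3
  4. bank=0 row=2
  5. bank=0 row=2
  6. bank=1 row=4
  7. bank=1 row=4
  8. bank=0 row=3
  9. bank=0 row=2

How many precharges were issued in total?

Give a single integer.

Answer: 4

Derivation:
Acc 1: bank0 row1 -> MISS (open row1); precharges=0
Acc 2: bank0 row1 -> HIT
Acc 3: bank1 row3 -> MISS (open row3); precharges=0
Acc 4: bank0 row2 -> MISS (open row2); precharges=1
Acc 5: bank0 row2 -> HIT
Acc 6: bank1 row4 -> MISS (open row4); precharges=2
Acc 7: bank1 row4 -> HIT
Acc 8: bank0 row3 -> MISS (open row3); precharges=3
Acc 9: bank0 row2 -> MISS (open row2); precharges=4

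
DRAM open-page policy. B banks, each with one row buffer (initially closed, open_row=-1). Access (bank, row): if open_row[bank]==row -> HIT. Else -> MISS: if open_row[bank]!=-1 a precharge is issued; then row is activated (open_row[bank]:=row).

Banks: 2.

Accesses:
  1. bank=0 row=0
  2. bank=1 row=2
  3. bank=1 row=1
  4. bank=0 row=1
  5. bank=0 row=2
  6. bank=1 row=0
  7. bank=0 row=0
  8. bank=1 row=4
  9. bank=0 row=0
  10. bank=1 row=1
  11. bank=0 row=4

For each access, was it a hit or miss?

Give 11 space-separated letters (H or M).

Acc 1: bank0 row0 -> MISS (open row0); precharges=0
Acc 2: bank1 row2 -> MISS (open row2); precharges=0
Acc 3: bank1 row1 -> MISS (open row1); precharges=1
Acc 4: bank0 row1 -> MISS (open row1); precharges=2
Acc 5: bank0 row2 -> MISS (open row2); precharges=3
Acc 6: bank1 row0 -> MISS (open row0); precharges=4
Acc 7: bank0 row0 -> MISS (open row0); precharges=5
Acc 8: bank1 row4 -> MISS (open row4); precharges=6
Acc 9: bank0 row0 -> HIT
Acc 10: bank1 row1 -> MISS (open row1); precharges=7
Acc 11: bank0 row4 -> MISS (open row4); precharges=8

Answer: M M M M M M M M H M M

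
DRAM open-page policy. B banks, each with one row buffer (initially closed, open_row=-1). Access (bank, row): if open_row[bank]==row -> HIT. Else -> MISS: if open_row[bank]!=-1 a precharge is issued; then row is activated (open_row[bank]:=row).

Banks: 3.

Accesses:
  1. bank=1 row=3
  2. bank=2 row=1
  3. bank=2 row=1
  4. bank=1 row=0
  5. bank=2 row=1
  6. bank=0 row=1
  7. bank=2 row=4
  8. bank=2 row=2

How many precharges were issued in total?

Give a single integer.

Acc 1: bank1 row3 -> MISS (open row3); precharges=0
Acc 2: bank2 row1 -> MISS (open row1); precharges=0
Acc 3: bank2 row1 -> HIT
Acc 4: bank1 row0 -> MISS (open row0); precharges=1
Acc 5: bank2 row1 -> HIT
Acc 6: bank0 row1 -> MISS (open row1); precharges=1
Acc 7: bank2 row4 -> MISS (open row4); precharges=2
Acc 8: bank2 row2 -> MISS (open row2); precharges=3

Answer: 3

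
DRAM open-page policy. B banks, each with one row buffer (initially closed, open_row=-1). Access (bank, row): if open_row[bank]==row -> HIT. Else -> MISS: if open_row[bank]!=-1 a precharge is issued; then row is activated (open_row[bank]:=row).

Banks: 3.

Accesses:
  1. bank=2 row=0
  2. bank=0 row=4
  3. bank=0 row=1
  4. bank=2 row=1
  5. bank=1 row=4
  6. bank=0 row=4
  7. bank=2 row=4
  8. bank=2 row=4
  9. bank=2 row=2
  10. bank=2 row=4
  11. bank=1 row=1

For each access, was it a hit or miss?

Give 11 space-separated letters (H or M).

Acc 1: bank2 row0 -> MISS (open row0); precharges=0
Acc 2: bank0 row4 -> MISS (open row4); precharges=0
Acc 3: bank0 row1 -> MISS (open row1); precharges=1
Acc 4: bank2 row1 -> MISS (open row1); precharges=2
Acc 5: bank1 row4 -> MISS (open row4); precharges=2
Acc 6: bank0 row4 -> MISS (open row4); precharges=3
Acc 7: bank2 row4 -> MISS (open row4); precharges=4
Acc 8: bank2 row4 -> HIT
Acc 9: bank2 row2 -> MISS (open row2); precharges=5
Acc 10: bank2 row4 -> MISS (open row4); precharges=6
Acc 11: bank1 row1 -> MISS (open row1); precharges=7

Answer: M M M M M M M H M M M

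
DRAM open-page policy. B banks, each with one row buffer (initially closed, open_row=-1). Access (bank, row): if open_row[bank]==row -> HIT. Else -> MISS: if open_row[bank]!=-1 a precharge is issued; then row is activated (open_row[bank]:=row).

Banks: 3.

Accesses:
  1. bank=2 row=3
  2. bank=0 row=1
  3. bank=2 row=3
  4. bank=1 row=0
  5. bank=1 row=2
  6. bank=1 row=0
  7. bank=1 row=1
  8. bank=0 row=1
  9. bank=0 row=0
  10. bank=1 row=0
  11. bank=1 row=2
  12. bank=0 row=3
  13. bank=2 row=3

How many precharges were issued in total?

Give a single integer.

Answer: 7

Derivation:
Acc 1: bank2 row3 -> MISS (open row3); precharges=0
Acc 2: bank0 row1 -> MISS (open row1); precharges=0
Acc 3: bank2 row3 -> HIT
Acc 4: bank1 row0 -> MISS (open row0); precharges=0
Acc 5: bank1 row2 -> MISS (open row2); precharges=1
Acc 6: bank1 row0 -> MISS (open row0); precharges=2
Acc 7: bank1 row1 -> MISS (open row1); precharges=3
Acc 8: bank0 row1 -> HIT
Acc 9: bank0 row0 -> MISS (open row0); precharges=4
Acc 10: bank1 row0 -> MISS (open row0); precharges=5
Acc 11: bank1 row2 -> MISS (open row2); precharges=6
Acc 12: bank0 row3 -> MISS (open row3); precharges=7
Acc 13: bank2 row3 -> HIT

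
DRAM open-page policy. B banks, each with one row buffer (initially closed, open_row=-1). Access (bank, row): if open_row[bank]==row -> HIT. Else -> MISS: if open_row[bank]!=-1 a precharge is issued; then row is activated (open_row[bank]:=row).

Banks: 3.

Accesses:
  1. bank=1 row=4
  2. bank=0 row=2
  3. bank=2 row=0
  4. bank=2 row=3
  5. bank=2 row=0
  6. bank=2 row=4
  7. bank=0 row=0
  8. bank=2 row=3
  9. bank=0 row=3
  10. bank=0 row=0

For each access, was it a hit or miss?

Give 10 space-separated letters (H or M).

Answer: M M M M M M M M M M

Derivation:
Acc 1: bank1 row4 -> MISS (open row4); precharges=0
Acc 2: bank0 row2 -> MISS (open row2); precharges=0
Acc 3: bank2 row0 -> MISS (open row0); precharges=0
Acc 4: bank2 row3 -> MISS (open row3); precharges=1
Acc 5: bank2 row0 -> MISS (open row0); precharges=2
Acc 6: bank2 row4 -> MISS (open row4); precharges=3
Acc 7: bank0 row0 -> MISS (open row0); precharges=4
Acc 8: bank2 row3 -> MISS (open row3); precharges=5
Acc 9: bank0 row3 -> MISS (open row3); precharges=6
Acc 10: bank0 row0 -> MISS (open row0); precharges=7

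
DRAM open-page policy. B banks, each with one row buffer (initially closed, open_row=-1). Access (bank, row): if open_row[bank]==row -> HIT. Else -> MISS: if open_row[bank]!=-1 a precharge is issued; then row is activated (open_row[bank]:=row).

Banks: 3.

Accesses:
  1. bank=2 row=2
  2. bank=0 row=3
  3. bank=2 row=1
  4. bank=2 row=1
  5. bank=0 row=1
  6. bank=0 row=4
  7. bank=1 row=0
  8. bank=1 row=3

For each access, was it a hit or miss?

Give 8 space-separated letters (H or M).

Acc 1: bank2 row2 -> MISS (open row2); precharges=0
Acc 2: bank0 row3 -> MISS (open row3); precharges=0
Acc 3: bank2 row1 -> MISS (open row1); precharges=1
Acc 4: bank2 row1 -> HIT
Acc 5: bank0 row1 -> MISS (open row1); precharges=2
Acc 6: bank0 row4 -> MISS (open row4); precharges=3
Acc 7: bank1 row0 -> MISS (open row0); precharges=3
Acc 8: bank1 row3 -> MISS (open row3); precharges=4

Answer: M M M H M M M M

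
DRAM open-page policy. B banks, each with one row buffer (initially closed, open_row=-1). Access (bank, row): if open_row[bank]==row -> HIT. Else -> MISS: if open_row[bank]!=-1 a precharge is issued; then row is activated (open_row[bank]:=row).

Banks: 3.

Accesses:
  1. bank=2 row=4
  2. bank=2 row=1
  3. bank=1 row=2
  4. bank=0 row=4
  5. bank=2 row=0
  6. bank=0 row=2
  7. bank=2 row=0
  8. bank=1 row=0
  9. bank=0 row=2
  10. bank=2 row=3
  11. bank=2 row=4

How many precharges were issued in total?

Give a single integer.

Answer: 6

Derivation:
Acc 1: bank2 row4 -> MISS (open row4); precharges=0
Acc 2: bank2 row1 -> MISS (open row1); precharges=1
Acc 3: bank1 row2 -> MISS (open row2); precharges=1
Acc 4: bank0 row4 -> MISS (open row4); precharges=1
Acc 5: bank2 row0 -> MISS (open row0); precharges=2
Acc 6: bank0 row2 -> MISS (open row2); precharges=3
Acc 7: bank2 row0 -> HIT
Acc 8: bank1 row0 -> MISS (open row0); precharges=4
Acc 9: bank0 row2 -> HIT
Acc 10: bank2 row3 -> MISS (open row3); precharges=5
Acc 11: bank2 row4 -> MISS (open row4); precharges=6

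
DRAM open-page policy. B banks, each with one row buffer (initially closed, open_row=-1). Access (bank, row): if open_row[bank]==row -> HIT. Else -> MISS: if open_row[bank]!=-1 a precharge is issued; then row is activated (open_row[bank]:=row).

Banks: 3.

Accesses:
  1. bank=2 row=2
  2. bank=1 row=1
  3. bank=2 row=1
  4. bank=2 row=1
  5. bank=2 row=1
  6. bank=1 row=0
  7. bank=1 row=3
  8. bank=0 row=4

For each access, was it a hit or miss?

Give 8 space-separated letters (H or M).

Acc 1: bank2 row2 -> MISS (open row2); precharges=0
Acc 2: bank1 row1 -> MISS (open row1); precharges=0
Acc 3: bank2 row1 -> MISS (open row1); precharges=1
Acc 4: bank2 row1 -> HIT
Acc 5: bank2 row1 -> HIT
Acc 6: bank1 row0 -> MISS (open row0); precharges=2
Acc 7: bank1 row3 -> MISS (open row3); precharges=3
Acc 8: bank0 row4 -> MISS (open row4); precharges=3

Answer: M M M H H M M M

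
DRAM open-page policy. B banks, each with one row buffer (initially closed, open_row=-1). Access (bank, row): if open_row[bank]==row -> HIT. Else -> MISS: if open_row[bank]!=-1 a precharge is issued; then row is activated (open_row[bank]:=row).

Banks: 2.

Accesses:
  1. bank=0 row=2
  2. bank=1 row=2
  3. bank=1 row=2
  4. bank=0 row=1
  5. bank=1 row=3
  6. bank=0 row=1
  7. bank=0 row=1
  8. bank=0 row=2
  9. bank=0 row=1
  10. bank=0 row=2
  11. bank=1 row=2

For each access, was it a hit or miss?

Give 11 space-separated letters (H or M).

Acc 1: bank0 row2 -> MISS (open row2); precharges=0
Acc 2: bank1 row2 -> MISS (open row2); precharges=0
Acc 3: bank1 row2 -> HIT
Acc 4: bank0 row1 -> MISS (open row1); precharges=1
Acc 5: bank1 row3 -> MISS (open row3); precharges=2
Acc 6: bank0 row1 -> HIT
Acc 7: bank0 row1 -> HIT
Acc 8: bank0 row2 -> MISS (open row2); precharges=3
Acc 9: bank0 row1 -> MISS (open row1); precharges=4
Acc 10: bank0 row2 -> MISS (open row2); precharges=5
Acc 11: bank1 row2 -> MISS (open row2); precharges=6

Answer: M M H M M H H M M M M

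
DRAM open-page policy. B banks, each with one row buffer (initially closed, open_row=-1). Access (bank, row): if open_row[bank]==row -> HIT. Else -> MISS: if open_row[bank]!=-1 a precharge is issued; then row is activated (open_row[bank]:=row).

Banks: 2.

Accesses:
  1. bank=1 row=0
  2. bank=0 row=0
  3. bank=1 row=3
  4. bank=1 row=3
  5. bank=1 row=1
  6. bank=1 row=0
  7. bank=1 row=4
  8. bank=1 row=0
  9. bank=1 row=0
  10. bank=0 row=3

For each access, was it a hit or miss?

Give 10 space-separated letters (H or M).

Acc 1: bank1 row0 -> MISS (open row0); precharges=0
Acc 2: bank0 row0 -> MISS (open row0); precharges=0
Acc 3: bank1 row3 -> MISS (open row3); precharges=1
Acc 4: bank1 row3 -> HIT
Acc 5: bank1 row1 -> MISS (open row1); precharges=2
Acc 6: bank1 row0 -> MISS (open row0); precharges=3
Acc 7: bank1 row4 -> MISS (open row4); precharges=4
Acc 8: bank1 row0 -> MISS (open row0); precharges=5
Acc 9: bank1 row0 -> HIT
Acc 10: bank0 row3 -> MISS (open row3); precharges=6

Answer: M M M H M M M M H M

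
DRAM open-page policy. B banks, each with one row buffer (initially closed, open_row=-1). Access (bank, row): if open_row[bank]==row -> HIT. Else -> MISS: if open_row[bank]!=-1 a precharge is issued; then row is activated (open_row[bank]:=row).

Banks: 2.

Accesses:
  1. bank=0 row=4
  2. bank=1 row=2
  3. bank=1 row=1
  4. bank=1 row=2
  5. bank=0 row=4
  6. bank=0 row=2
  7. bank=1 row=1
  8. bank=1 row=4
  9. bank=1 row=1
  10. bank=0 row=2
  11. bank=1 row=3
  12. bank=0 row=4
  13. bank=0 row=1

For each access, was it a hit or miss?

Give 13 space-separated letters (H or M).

Acc 1: bank0 row4 -> MISS (open row4); precharges=0
Acc 2: bank1 row2 -> MISS (open row2); precharges=0
Acc 3: bank1 row1 -> MISS (open row1); precharges=1
Acc 4: bank1 row2 -> MISS (open row2); precharges=2
Acc 5: bank0 row4 -> HIT
Acc 6: bank0 row2 -> MISS (open row2); precharges=3
Acc 7: bank1 row1 -> MISS (open row1); precharges=4
Acc 8: bank1 row4 -> MISS (open row4); precharges=5
Acc 9: bank1 row1 -> MISS (open row1); precharges=6
Acc 10: bank0 row2 -> HIT
Acc 11: bank1 row3 -> MISS (open row3); precharges=7
Acc 12: bank0 row4 -> MISS (open row4); precharges=8
Acc 13: bank0 row1 -> MISS (open row1); precharges=9

Answer: M M M M H M M M M H M M M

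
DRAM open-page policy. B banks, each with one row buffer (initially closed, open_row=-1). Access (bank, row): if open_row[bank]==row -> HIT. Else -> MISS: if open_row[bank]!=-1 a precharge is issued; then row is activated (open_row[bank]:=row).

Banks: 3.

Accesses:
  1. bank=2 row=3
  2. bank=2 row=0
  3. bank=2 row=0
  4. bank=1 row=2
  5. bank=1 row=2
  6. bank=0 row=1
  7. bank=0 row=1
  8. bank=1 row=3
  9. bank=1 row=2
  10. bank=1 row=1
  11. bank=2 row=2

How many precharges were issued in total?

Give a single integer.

Answer: 5

Derivation:
Acc 1: bank2 row3 -> MISS (open row3); precharges=0
Acc 2: bank2 row0 -> MISS (open row0); precharges=1
Acc 3: bank2 row0 -> HIT
Acc 4: bank1 row2 -> MISS (open row2); precharges=1
Acc 5: bank1 row2 -> HIT
Acc 6: bank0 row1 -> MISS (open row1); precharges=1
Acc 7: bank0 row1 -> HIT
Acc 8: bank1 row3 -> MISS (open row3); precharges=2
Acc 9: bank1 row2 -> MISS (open row2); precharges=3
Acc 10: bank1 row1 -> MISS (open row1); precharges=4
Acc 11: bank2 row2 -> MISS (open row2); precharges=5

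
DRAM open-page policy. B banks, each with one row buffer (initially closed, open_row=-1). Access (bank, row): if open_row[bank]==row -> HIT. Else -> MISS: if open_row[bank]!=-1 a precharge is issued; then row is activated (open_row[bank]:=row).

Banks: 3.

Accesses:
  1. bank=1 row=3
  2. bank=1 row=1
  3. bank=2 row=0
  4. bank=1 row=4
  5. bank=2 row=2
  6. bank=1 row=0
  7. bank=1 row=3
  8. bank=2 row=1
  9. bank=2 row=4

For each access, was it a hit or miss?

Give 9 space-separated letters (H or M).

Answer: M M M M M M M M M

Derivation:
Acc 1: bank1 row3 -> MISS (open row3); precharges=0
Acc 2: bank1 row1 -> MISS (open row1); precharges=1
Acc 3: bank2 row0 -> MISS (open row0); precharges=1
Acc 4: bank1 row4 -> MISS (open row4); precharges=2
Acc 5: bank2 row2 -> MISS (open row2); precharges=3
Acc 6: bank1 row0 -> MISS (open row0); precharges=4
Acc 7: bank1 row3 -> MISS (open row3); precharges=5
Acc 8: bank2 row1 -> MISS (open row1); precharges=6
Acc 9: bank2 row4 -> MISS (open row4); precharges=7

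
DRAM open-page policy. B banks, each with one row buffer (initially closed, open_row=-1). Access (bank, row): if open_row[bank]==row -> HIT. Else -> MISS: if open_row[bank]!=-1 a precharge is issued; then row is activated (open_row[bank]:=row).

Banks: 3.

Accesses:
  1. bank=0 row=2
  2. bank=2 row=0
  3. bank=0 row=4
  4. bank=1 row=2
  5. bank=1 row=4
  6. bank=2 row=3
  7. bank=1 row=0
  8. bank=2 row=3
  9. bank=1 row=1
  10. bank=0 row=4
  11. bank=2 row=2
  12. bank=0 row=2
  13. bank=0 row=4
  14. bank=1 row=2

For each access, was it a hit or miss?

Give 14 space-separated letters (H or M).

Answer: M M M M M M M H M H M M M M

Derivation:
Acc 1: bank0 row2 -> MISS (open row2); precharges=0
Acc 2: bank2 row0 -> MISS (open row0); precharges=0
Acc 3: bank0 row4 -> MISS (open row4); precharges=1
Acc 4: bank1 row2 -> MISS (open row2); precharges=1
Acc 5: bank1 row4 -> MISS (open row4); precharges=2
Acc 6: bank2 row3 -> MISS (open row3); precharges=3
Acc 7: bank1 row0 -> MISS (open row0); precharges=4
Acc 8: bank2 row3 -> HIT
Acc 9: bank1 row1 -> MISS (open row1); precharges=5
Acc 10: bank0 row4 -> HIT
Acc 11: bank2 row2 -> MISS (open row2); precharges=6
Acc 12: bank0 row2 -> MISS (open row2); precharges=7
Acc 13: bank0 row4 -> MISS (open row4); precharges=8
Acc 14: bank1 row2 -> MISS (open row2); precharges=9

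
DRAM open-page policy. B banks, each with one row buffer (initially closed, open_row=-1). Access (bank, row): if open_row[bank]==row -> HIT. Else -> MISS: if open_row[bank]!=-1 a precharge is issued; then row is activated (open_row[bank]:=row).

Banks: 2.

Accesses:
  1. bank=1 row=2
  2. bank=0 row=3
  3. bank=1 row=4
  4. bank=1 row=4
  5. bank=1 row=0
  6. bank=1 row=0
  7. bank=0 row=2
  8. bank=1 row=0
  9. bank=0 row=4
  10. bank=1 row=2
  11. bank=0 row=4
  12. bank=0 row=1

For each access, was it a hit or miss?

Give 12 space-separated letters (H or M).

Answer: M M M H M H M H M M H M

Derivation:
Acc 1: bank1 row2 -> MISS (open row2); precharges=0
Acc 2: bank0 row3 -> MISS (open row3); precharges=0
Acc 3: bank1 row4 -> MISS (open row4); precharges=1
Acc 4: bank1 row4 -> HIT
Acc 5: bank1 row0 -> MISS (open row0); precharges=2
Acc 6: bank1 row0 -> HIT
Acc 7: bank0 row2 -> MISS (open row2); precharges=3
Acc 8: bank1 row0 -> HIT
Acc 9: bank0 row4 -> MISS (open row4); precharges=4
Acc 10: bank1 row2 -> MISS (open row2); precharges=5
Acc 11: bank0 row4 -> HIT
Acc 12: bank0 row1 -> MISS (open row1); precharges=6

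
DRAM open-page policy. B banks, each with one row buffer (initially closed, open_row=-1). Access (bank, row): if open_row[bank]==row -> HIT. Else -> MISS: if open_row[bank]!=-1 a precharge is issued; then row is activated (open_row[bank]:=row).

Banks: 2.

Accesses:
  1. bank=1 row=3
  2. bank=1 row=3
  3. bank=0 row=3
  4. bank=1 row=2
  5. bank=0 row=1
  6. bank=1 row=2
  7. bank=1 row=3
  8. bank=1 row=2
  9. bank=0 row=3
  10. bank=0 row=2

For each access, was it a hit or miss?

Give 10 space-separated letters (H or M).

Answer: M H M M M H M M M M

Derivation:
Acc 1: bank1 row3 -> MISS (open row3); precharges=0
Acc 2: bank1 row3 -> HIT
Acc 3: bank0 row3 -> MISS (open row3); precharges=0
Acc 4: bank1 row2 -> MISS (open row2); precharges=1
Acc 5: bank0 row1 -> MISS (open row1); precharges=2
Acc 6: bank1 row2 -> HIT
Acc 7: bank1 row3 -> MISS (open row3); precharges=3
Acc 8: bank1 row2 -> MISS (open row2); precharges=4
Acc 9: bank0 row3 -> MISS (open row3); precharges=5
Acc 10: bank0 row2 -> MISS (open row2); precharges=6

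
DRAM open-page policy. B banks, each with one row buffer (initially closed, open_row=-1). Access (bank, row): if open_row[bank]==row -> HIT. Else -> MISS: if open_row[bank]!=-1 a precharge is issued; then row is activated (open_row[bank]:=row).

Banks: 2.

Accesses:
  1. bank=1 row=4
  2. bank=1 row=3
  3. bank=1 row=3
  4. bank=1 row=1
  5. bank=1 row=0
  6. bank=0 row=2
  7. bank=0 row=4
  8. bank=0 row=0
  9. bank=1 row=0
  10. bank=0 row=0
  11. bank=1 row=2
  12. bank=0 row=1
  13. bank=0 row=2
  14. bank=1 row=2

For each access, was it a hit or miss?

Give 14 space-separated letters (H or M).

Answer: M M H M M M M M H H M M M H

Derivation:
Acc 1: bank1 row4 -> MISS (open row4); precharges=0
Acc 2: bank1 row3 -> MISS (open row3); precharges=1
Acc 3: bank1 row3 -> HIT
Acc 4: bank1 row1 -> MISS (open row1); precharges=2
Acc 5: bank1 row0 -> MISS (open row0); precharges=3
Acc 6: bank0 row2 -> MISS (open row2); precharges=3
Acc 7: bank0 row4 -> MISS (open row4); precharges=4
Acc 8: bank0 row0 -> MISS (open row0); precharges=5
Acc 9: bank1 row0 -> HIT
Acc 10: bank0 row0 -> HIT
Acc 11: bank1 row2 -> MISS (open row2); precharges=6
Acc 12: bank0 row1 -> MISS (open row1); precharges=7
Acc 13: bank0 row2 -> MISS (open row2); precharges=8
Acc 14: bank1 row2 -> HIT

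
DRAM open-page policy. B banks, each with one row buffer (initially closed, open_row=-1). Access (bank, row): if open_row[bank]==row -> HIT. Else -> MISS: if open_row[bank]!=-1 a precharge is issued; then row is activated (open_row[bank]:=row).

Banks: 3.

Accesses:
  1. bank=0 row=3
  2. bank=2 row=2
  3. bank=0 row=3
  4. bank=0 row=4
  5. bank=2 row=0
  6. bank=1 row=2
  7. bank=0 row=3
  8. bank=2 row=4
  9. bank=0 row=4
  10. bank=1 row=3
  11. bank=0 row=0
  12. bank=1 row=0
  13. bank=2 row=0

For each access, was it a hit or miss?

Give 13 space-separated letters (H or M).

Answer: M M H M M M M M M M M M M

Derivation:
Acc 1: bank0 row3 -> MISS (open row3); precharges=0
Acc 2: bank2 row2 -> MISS (open row2); precharges=0
Acc 3: bank0 row3 -> HIT
Acc 4: bank0 row4 -> MISS (open row4); precharges=1
Acc 5: bank2 row0 -> MISS (open row0); precharges=2
Acc 6: bank1 row2 -> MISS (open row2); precharges=2
Acc 7: bank0 row3 -> MISS (open row3); precharges=3
Acc 8: bank2 row4 -> MISS (open row4); precharges=4
Acc 9: bank0 row4 -> MISS (open row4); precharges=5
Acc 10: bank1 row3 -> MISS (open row3); precharges=6
Acc 11: bank0 row0 -> MISS (open row0); precharges=7
Acc 12: bank1 row0 -> MISS (open row0); precharges=8
Acc 13: bank2 row0 -> MISS (open row0); precharges=9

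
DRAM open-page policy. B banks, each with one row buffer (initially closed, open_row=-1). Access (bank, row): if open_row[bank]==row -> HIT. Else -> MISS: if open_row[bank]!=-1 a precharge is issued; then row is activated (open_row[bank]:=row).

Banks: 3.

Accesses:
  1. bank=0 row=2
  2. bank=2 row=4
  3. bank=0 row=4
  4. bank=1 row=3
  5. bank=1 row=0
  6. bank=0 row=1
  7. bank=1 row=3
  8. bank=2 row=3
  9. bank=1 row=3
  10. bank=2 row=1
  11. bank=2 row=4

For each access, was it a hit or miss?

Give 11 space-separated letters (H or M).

Acc 1: bank0 row2 -> MISS (open row2); precharges=0
Acc 2: bank2 row4 -> MISS (open row4); precharges=0
Acc 3: bank0 row4 -> MISS (open row4); precharges=1
Acc 4: bank1 row3 -> MISS (open row3); precharges=1
Acc 5: bank1 row0 -> MISS (open row0); precharges=2
Acc 6: bank0 row1 -> MISS (open row1); precharges=3
Acc 7: bank1 row3 -> MISS (open row3); precharges=4
Acc 8: bank2 row3 -> MISS (open row3); precharges=5
Acc 9: bank1 row3 -> HIT
Acc 10: bank2 row1 -> MISS (open row1); precharges=6
Acc 11: bank2 row4 -> MISS (open row4); precharges=7

Answer: M M M M M M M M H M M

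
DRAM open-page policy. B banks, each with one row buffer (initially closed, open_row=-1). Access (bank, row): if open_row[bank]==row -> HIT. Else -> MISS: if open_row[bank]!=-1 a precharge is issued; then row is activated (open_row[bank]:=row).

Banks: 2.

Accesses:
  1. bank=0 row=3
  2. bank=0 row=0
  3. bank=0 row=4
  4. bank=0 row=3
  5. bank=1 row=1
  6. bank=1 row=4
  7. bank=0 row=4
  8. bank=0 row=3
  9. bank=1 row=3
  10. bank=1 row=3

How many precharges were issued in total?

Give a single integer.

Answer: 7

Derivation:
Acc 1: bank0 row3 -> MISS (open row3); precharges=0
Acc 2: bank0 row0 -> MISS (open row0); precharges=1
Acc 3: bank0 row4 -> MISS (open row4); precharges=2
Acc 4: bank0 row3 -> MISS (open row3); precharges=3
Acc 5: bank1 row1 -> MISS (open row1); precharges=3
Acc 6: bank1 row4 -> MISS (open row4); precharges=4
Acc 7: bank0 row4 -> MISS (open row4); precharges=5
Acc 8: bank0 row3 -> MISS (open row3); precharges=6
Acc 9: bank1 row3 -> MISS (open row3); precharges=7
Acc 10: bank1 row3 -> HIT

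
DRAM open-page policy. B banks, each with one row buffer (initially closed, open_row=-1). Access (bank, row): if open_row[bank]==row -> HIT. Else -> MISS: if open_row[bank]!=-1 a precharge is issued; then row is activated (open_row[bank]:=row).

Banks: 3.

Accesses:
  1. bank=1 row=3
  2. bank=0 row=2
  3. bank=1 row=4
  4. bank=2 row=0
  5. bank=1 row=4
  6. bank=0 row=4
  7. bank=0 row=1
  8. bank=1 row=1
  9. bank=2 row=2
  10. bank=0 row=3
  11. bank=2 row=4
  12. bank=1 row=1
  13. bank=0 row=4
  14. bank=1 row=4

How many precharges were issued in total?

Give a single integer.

Acc 1: bank1 row3 -> MISS (open row3); precharges=0
Acc 2: bank0 row2 -> MISS (open row2); precharges=0
Acc 3: bank1 row4 -> MISS (open row4); precharges=1
Acc 4: bank2 row0 -> MISS (open row0); precharges=1
Acc 5: bank1 row4 -> HIT
Acc 6: bank0 row4 -> MISS (open row4); precharges=2
Acc 7: bank0 row1 -> MISS (open row1); precharges=3
Acc 8: bank1 row1 -> MISS (open row1); precharges=4
Acc 9: bank2 row2 -> MISS (open row2); precharges=5
Acc 10: bank0 row3 -> MISS (open row3); precharges=6
Acc 11: bank2 row4 -> MISS (open row4); precharges=7
Acc 12: bank1 row1 -> HIT
Acc 13: bank0 row4 -> MISS (open row4); precharges=8
Acc 14: bank1 row4 -> MISS (open row4); precharges=9

Answer: 9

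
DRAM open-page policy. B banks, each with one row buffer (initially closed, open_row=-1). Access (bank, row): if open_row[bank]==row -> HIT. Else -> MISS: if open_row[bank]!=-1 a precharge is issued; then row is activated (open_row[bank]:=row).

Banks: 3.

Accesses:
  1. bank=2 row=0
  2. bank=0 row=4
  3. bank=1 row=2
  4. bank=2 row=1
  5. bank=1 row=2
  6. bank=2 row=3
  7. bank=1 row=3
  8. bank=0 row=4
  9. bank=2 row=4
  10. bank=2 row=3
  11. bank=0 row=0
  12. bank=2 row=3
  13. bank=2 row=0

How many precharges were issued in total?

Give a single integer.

Answer: 7

Derivation:
Acc 1: bank2 row0 -> MISS (open row0); precharges=0
Acc 2: bank0 row4 -> MISS (open row4); precharges=0
Acc 3: bank1 row2 -> MISS (open row2); precharges=0
Acc 4: bank2 row1 -> MISS (open row1); precharges=1
Acc 5: bank1 row2 -> HIT
Acc 6: bank2 row3 -> MISS (open row3); precharges=2
Acc 7: bank1 row3 -> MISS (open row3); precharges=3
Acc 8: bank0 row4 -> HIT
Acc 9: bank2 row4 -> MISS (open row4); precharges=4
Acc 10: bank2 row3 -> MISS (open row3); precharges=5
Acc 11: bank0 row0 -> MISS (open row0); precharges=6
Acc 12: bank2 row3 -> HIT
Acc 13: bank2 row0 -> MISS (open row0); precharges=7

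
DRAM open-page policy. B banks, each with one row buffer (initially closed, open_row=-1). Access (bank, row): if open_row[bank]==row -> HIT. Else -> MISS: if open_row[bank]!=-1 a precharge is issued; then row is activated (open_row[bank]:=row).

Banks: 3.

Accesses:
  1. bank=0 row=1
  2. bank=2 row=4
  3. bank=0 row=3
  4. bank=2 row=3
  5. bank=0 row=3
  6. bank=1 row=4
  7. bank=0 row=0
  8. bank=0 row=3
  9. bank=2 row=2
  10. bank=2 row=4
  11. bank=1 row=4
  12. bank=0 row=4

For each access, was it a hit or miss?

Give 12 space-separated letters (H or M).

Answer: M M M M H M M M M M H M

Derivation:
Acc 1: bank0 row1 -> MISS (open row1); precharges=0
Acc 2: bank2 row4 -> MISS (open row4); precharges=0
Acc 3: bank0 row3 -> MISS (open row3); precharges=1
Acc 4: bank2 row3 -> MISS (open row3); precharges=2
Acc 5: bank0 row3 -> HIT
Acc 6: bank1 row4 -> MISS (open row4); precharges=2
Acc 7: bank0 row0 -> MISS (open row0); precharges=3
Acc 8: bank0 row3 -> MISS (open row3); precharges=4
Acc 9: bank2 row2 -> MISS (open row2); precharges=5
Acc 10: bank2 row4 -> MISS (open row4); precharges=6
Acc 11: bank1 row4 -> HIT
Acc 12: bank0 row4 -> MISS (open row4); precharges=7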